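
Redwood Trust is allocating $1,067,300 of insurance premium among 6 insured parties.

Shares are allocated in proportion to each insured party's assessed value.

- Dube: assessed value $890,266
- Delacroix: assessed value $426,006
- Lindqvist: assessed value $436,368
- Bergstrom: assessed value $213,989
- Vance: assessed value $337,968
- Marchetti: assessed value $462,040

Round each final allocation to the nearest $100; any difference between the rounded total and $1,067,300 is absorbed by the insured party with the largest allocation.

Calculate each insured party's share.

Dube: $343,500 · Delacroix: $164,300 · Lindqvist: $168,300 · Bergstrom: $82,600 · Vance: $130,400 · Marchetti: $178,200

Sum of assessed value: 2,766,637.
Pro-rata amounts: Dube 890,266/2,766,637 × $1,067,300 = 343,442.56; Delacroix 426,006/2,766,637 × $1,067,300 = 164,342.56; Lindqvist 436,368/2,766,637 × $1,067,300 = 168,339.96; Bergstrom 213,989/2,766,637 × $1,067,300 = 82,551.65; Vance 337,968/2,766,637 × $1,067,300 = 130,379.68; Marchetti 462,040/2,766,637 × $1,067,300 = 178,243.58.
At nearest $100: Dube $343,400; Delacroix $164,300; Lindqvist $168,300; Bergstrom $82,600; Vance $130,400; Marchetti $178,200. Sum = $1,067,200.
Difference $1,067,300 − $1,067,200 = +$100 applied to largest allocation (Dube): Dube becomes $343,500.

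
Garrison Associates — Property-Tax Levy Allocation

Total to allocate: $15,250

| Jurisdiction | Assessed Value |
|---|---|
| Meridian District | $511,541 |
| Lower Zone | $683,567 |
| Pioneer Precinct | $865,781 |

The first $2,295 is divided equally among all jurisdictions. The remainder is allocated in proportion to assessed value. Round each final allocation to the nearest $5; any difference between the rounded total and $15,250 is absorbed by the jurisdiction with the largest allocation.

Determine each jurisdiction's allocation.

Meridian District: $3,980 | Lower Zone: $5,060 | Pioneer Precinct: $6,210

Equal tier: $2,295 ÷ 3 = $765 apiece.
Remainder $12,955 by assessed value (total 2,060,889): Meridian District 3,215.61 → $3,215; Lower Zone 4,296.99 → $4,295; Pioneer Precinct 5,442.41 → $5,440.
Rounding difference +$5 on remainder applied to Pioneer Precinct.
Totals: Meridian District $765 + $3,215 = $3,980; Lower Zone $765 + $4,295 = $5,060; Pioneer Precinct $765 + $5,445 = $6,210.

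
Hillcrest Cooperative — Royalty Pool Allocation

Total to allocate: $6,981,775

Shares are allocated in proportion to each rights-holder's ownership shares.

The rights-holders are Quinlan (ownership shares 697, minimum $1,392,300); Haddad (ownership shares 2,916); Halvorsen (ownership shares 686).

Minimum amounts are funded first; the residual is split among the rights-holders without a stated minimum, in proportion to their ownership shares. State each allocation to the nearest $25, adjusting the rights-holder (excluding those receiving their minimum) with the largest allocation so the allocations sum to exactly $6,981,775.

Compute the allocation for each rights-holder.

Quinlan: $1,392,300; Haddad: $4,524,950; Halvorsen: $1,064,525

Fund the minimums — Quinlan $1,392,300. Remaining pool $5,589,475.
Remaining pool split over remaining ownership shares 3,602: Haddad 4,524,960.88 → $4,524,950; Halvorsen 1,064,514.12 → $1,064,525.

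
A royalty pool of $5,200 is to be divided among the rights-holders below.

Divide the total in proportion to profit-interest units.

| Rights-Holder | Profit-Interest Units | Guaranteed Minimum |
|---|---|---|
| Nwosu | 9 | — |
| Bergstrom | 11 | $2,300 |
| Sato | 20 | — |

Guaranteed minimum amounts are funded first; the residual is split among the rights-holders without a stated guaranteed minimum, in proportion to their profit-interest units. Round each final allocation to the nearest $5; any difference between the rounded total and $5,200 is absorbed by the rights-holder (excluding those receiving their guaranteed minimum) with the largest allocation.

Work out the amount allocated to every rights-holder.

Fund the minimums — Bergstrom $2,300. Remaining pool $2,900.
Remaining pool split over remaining profit-interest units 29: Nwosu 900.00 → $900; Sato 2,000.00 → $2,000.

Nwosu: $900; Bergstrom: $2,300; Sato: $2,000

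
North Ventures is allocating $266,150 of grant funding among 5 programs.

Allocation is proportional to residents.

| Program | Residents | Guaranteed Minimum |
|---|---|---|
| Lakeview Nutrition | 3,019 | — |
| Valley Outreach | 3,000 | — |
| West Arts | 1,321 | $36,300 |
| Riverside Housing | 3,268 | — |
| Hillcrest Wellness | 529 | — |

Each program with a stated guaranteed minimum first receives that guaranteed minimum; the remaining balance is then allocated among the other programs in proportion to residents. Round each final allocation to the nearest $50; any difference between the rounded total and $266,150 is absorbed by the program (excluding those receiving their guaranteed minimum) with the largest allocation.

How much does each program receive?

Lakeview Nutrition: $70,700; Valley Outreach: $70,250; West Arts: $36,300; Riverside Housing: $76,500; Hillcrest Wellness: $12,400

Guaranteed amounts: West Arts $36,300. Balance $229,850.
Balance split over remaining residents 9,816: Lakeview Nutrition 70,692.46 → $70,700; Valley Outreach 70,247.56 → $70,250; Riverside Housing 76,523.00 → $76,500; Hillcrest Wellness 12,386.99 → $12,400.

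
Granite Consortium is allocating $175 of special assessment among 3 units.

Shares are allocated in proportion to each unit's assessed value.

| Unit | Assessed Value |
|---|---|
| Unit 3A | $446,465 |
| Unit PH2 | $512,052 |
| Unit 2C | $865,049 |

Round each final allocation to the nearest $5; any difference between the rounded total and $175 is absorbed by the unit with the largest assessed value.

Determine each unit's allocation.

Unit 3A: $45; Unit PH2: $50; Unit 2C: $80

Total assessed value = 446,465 + 512,052 + 865,049 = 1,823,566.
Raw shares: Unit 3A 42.85; Unit PH2 49.14; Unit 2C 83.02.
At nearest $5: Unit 3A $45; Unit PH2 $50; Unit 2C $85. Sum = $180.
Difference $175 − $180 = −$5 applied to largest assessed value (Unit 2C): Unit 2C becomes $80.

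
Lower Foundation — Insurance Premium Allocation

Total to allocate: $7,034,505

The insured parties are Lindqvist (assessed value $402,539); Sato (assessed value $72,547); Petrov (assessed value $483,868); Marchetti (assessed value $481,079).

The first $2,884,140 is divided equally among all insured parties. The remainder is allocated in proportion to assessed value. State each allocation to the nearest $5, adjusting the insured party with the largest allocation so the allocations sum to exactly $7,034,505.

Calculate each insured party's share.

$2,884,140 shared equally gives $721,035 per insured party.
Remainder $4,150,365 by assessed value (total 1,440,033): Lindqvist 1,160,170.48 → $1,160,170; Sato 209,090.02 → $209,090; Petrov 1,394,571.38 → $1,394,570; Marchetti 1,386,533.12 → $1,386,535.
Totals: Lindqvist $721,035 + $1,160,170 = $1,881,205; Sato $721,035 + $209,090 = $930,125; Petrov $721,035 + $1,394,570 = $2,115,605; Marchetti $721,035 + $1,386,535 = $2,107,570.

Lindqvist: $1,881,205 · Sato: $930,125 · Petrov: $2,115,605 · Marchetti: $2,107,570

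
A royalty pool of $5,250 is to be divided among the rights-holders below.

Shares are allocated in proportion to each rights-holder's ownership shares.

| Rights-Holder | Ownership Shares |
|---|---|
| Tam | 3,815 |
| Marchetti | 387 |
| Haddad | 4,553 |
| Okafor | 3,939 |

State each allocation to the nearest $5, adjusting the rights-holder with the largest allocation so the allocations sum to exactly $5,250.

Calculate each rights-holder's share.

Tam: $1,580 · Marchetti: $160 · Haddad: $1,880 · Okafor: $1,630

Total ownership shares = 12,694.
Raw shares: Tam 3,815/12,694 × $5,250 = 1,577.81; Marchetti 387/12,694 × $5,250 = 160.06; Haddad 4,553/12,694 × $5,250 = 1,883.04; Okafor 3,939/12,694 × $5,250 = 1,629.10.
At nearest $5: Tam $1,580; Marchetti $160; Haddad $1,885; Okafor $1,630. Sum = $5,255.
Difference $5,250 − $5,255 = −$5 applied to largest allocation (Haddad): Haddad becomes $1,880.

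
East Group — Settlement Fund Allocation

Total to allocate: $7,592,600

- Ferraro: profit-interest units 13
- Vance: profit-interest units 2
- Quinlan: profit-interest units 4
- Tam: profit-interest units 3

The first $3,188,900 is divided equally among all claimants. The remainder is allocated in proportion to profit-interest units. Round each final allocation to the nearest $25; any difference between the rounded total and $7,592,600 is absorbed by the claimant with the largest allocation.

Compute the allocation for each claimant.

Ferraro: $3,399,425 · Vance: $1,197,550 · Quinlan: $1,597,900 · Tam: $1,397,725

Equal tier: $3,188,900 ÷ 4 = $797,225 apiece.
Remainder $4,403,700 by profit-interest units (total 22): Ferraro 2,602,186.36 → $2,602,175; Vance 400,336.36 → $400,325; Quinlan 800,672.73 → $800,675; Tam 600,504.55 → $600,500.
Rounding difference +$25 on remainder applied to Ferraro.
Totals: Ferraro $797,225 + $2,602,200 = $3,399,425; Vance $797,225 + $400,325 = $1,197,550; Quinlan $797,225 + $800,675 = $1,597,900; Tam $797,225 + $600,500 = $1,397,725.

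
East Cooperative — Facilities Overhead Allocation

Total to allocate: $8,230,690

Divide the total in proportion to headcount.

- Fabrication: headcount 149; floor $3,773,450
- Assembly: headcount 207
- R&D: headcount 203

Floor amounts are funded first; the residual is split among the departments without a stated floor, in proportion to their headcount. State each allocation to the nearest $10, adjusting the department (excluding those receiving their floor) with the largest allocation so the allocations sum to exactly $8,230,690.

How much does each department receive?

Fund the minimums — Fabrication $3,773,450. Remaining pool $4,457,240.
Remaining pool split over remaining headcount 410: Assembly 2,250,362.63 → $2,250,360; R&D 2,206,877.37 → $2,206,880.

Fabrication: $3,773,450 · Assembly: $2,250,360 · R&D: $2,206,880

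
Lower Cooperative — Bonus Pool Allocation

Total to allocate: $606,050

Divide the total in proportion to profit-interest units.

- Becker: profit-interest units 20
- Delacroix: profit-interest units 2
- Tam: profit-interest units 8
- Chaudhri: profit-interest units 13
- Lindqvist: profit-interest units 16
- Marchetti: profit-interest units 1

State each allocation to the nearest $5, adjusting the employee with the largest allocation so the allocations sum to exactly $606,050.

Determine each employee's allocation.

Becker: $202,020 | Delacroix: $20,200 | Tam: $80,805 | Chaudhri: $131,310 | Lindqvist: $161,615 | Marchetti: $10,100

Sum of profit-interest units: 60.
Raw shares: Becker 20/60 × $606,050 = 202,016.67; Delacroix 2/60 × $606,050 = 20,201.67; Tam 8/60 × $606,050 = 80,806.67; Chaudhri 13/60 × $606,050 = 131,310.83; Lindqvist 16/60 × $606,050 = 161,613.33; Marchetti 1/60 × $606,050 = 10,100.83.
After rounding ($5): Becker $202,015; Delacroix $20,200; Tam $80,805; Chaudhri $131,310; Lindqvist $161,615; Marchetti $10,100. Sum = $606,045.
Difference $606,050 − $606,045 = +$5 applied to largest allocation (Becker): Becker becomes $202,020.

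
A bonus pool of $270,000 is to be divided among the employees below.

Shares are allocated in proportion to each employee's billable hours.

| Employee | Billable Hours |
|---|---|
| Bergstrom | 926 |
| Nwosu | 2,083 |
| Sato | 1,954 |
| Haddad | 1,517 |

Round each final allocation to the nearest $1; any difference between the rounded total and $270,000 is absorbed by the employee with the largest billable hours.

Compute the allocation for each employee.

Sum of billable hours: 926 + 2,083 + 1,954 + 1,517 = 6,480.
Proportional shares: Bergstrom 38,583.33; Nwosu 86,791.67; Sato 81,416.67; Haddad 63,208.33.
Rounded to nearest $1: Bergstrom $38,583; Nwosu $86,792; Sato $81,417; Haddad $63,208. Sum = $270,000.
Sum already equals the total — no adjustment.

Bergstrom: $38,583 | Nwosu: $86,792 | Sato: $81,417 | Haddad: $63,208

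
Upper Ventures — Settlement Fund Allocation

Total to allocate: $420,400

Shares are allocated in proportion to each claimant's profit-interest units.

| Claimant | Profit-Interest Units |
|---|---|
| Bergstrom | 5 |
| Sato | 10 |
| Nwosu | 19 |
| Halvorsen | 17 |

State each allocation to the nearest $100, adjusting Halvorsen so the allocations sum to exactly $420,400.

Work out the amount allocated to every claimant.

Bergstrom: $41,200 · Sato: $82,400 · Nwosu: $156,600 · Halvorsen: $140,200

Combined profit-interest units = 51.
Pro-rata amounts: Bergstrom 5/51 × $420,400 = 41,215.69; Sato 10/51 × $420,400 = 82,431.37; Nwosu 19/51 × $420,400 = 156,619.61; Halvorsen 17/51 × $420,400 = 140,133.33.
After rounding ($100): Bergstrom $41,200; Sato $82,400; Nwosu $156,600; Halvorsen $140,100. Sum = $420,300.
Difference $420,400 − $420,300 = +$100 applied to Halvorsen: Halvorsen becomes $140,200.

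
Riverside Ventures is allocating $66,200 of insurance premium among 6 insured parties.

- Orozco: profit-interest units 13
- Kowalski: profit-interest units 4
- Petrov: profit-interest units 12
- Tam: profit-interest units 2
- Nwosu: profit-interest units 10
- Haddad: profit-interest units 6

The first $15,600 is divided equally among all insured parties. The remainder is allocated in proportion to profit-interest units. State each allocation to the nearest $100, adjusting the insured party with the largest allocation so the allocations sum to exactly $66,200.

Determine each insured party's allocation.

First tranche $15,600 split equally: $2,600 each.
Remainder $50,600 by profit-interest units (total 47): Orozco 13,995.74 → $14,000; Kowalski 4,306.38 → $4,300; Petrov 12,919.15 → $12,900; Tam 2,153.19 → $2,200; Nwosu 10,765.96 → $10,800; Haddad 6,459.57 → $6,500.
Rounding difference −$100 on remainder applied to Orozco.
Totals: Orozco $2,600 + $13,900 = $16,500; Kowalski $2,600 + $4,300 = $6,900; Petrov $2,600 + $12,900 = $15,500; Tam $2,600 + $2,200 = $4,800; Nwosu $2,600 + $10,800 = $13,400; Haddad $2,600 + $6,500 = $9,100.

Orozco: $16,500; Kowalski: $6,900; Petrov: $15,500; Tam: $4,800; Nwosu: $13,400; Haddad: $9,100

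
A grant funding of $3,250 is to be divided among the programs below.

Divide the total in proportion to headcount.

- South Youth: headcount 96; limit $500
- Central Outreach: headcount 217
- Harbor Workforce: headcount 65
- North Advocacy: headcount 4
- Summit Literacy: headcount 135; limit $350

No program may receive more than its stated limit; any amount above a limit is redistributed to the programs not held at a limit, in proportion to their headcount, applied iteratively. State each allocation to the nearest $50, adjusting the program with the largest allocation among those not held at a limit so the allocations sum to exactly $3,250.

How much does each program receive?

Total headcount = 517.
Unconstrained shares: South Youth 603.48; Central Outreach 1,364.12; Harbor Workforce 408.61; North Advocacy 25.15; Summit Literacy 848.65.
Held at cap: South Youth ($500), Summit Literacy ($350); balance $2,400 reallocated over remaining headcount 286.
Redistributed shares: Central Outreach 1,820.98 → $1,800; Harbor Workforce 545.45 → $550; North Advocacy 33.57 → $50.

South Youth: $500; Central Outreach: $1,800; Harbor Workforce: $550; North Advocacy: $50; Summit Literacy: $350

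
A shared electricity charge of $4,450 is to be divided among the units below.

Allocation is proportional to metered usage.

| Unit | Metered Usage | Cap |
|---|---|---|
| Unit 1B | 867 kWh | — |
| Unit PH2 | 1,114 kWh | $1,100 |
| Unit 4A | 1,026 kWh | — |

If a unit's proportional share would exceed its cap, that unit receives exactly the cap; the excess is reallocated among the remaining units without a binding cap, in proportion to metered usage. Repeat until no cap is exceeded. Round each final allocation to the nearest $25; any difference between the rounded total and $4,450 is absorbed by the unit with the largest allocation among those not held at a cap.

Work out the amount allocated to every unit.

Total metered usage = 3,007.
Proportional shares (ignoring caps): Unit 1B 1,283.06; Unit PH2 1,648.59; Unit 4A 1,518.36.
Capped: Unit PH2 ($1,100); residual $3,350 reallocated over remaining metered usage 1,893.
Remaining shares: Unit 1B 1,534.31 → $1,525; Unit 4A 1,815.69 → $1,825.

Unit 1B: $1,525 | Unit PH2: $1,100 | Unit 4A: $1,825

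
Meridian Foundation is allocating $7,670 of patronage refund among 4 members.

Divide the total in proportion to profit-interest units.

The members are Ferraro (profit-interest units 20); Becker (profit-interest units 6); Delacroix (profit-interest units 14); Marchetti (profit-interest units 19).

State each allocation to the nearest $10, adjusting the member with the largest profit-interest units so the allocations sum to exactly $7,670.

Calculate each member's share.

Ferraro: $2,600 · Becker: $780 · Delacroix: $1,820 · Marchetti: $2,470

Profit-interest units total: 20 + 6 + 14 + 19 = 59.
Unrounded shares: Ferraro 2,600.00; Becker 780.00; Delacroix 1,820.00; Marchetti 2,470.00.
At nearest $10: Ferraro $2,600; Becker $780; Delacroix $1,820; Marchetti $2,470. Sum = $7,670.
Rounded total matches; no reconciliation needed.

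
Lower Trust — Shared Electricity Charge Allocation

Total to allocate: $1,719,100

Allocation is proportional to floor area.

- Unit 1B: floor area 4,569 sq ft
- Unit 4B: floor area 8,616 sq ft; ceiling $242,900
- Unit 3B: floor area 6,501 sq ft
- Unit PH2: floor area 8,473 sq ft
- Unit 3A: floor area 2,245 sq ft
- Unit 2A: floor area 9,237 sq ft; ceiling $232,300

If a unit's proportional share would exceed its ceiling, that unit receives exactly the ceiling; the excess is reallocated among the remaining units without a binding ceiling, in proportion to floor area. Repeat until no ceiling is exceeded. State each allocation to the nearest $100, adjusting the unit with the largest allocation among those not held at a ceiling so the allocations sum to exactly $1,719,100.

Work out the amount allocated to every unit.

Unit 1B: $260,800 | Unit 4B: $242,900 | Unit 3B: $371,100 | Unit PH2: $483,800 | Unit 3A: $128,200 | Unit 2A: $232,300

Sum of floor area: 39,641.
Pro-rata shares before constraints: Unit 1B 198,142.53; Unit 4B 373,647.63; Unit 3B 281,927.02; Unit PH2 367,446.19; Unit 3A 97,358.28; Unit 2A 400,578.36.
Cap binds for Unit 4B ($242,900), Unit 2A ($232,300); residual $1,243,900 reallocated over remaining floor area 21,788.
Remaining shares: Unit 1B 260,849.05 → $260,800; Unit 3B 371,148.98 → $371,100; Unit PH2 483,732.55 → $483,700; Unit 3A 128,169.43 → $128,200.
Rounding difference +$100 applied to Unit PH2 → $483,800.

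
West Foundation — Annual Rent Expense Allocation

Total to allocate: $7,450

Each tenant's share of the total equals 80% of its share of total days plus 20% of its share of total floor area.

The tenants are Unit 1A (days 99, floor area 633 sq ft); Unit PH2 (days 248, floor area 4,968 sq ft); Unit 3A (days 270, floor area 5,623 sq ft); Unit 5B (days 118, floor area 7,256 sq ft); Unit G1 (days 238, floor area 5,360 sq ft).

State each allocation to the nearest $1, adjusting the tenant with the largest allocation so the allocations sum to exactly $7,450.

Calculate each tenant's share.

Unit 1A: $646 · Unit PH2: $1,830 · Unit 3A: $2,005 · Unit 5B: $1,176 · Unit G1: $1,793

Days total 973; floor area total 23,840.
Composite weights (80% days + 20% floor area): Unit 1A 0.0867; Unit PH2 0.2456; Unit 3A 0.2692; Unit 5B 0.1579; Unit G1 0.2406.
Proportional shares: Unit 1A 645.98; Unit PH2 1,829.60; Unit 3A 2,005.29; Unit 5B 1,176.30; Unit G1 1,792.84.
At nearest $1: Unit 1A $646; Unit PH2 $1,830; Unit 3A $2,005; Unit 5B $1,176; Unit G1 $1,793. Sum = $7,450.
Rounded total matches; no reconciliation needed.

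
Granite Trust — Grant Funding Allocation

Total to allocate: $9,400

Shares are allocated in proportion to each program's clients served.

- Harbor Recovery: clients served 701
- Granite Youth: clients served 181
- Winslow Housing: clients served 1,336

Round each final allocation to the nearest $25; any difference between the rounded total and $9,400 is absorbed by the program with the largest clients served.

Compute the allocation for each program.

Clients served total: 701 + 181 + 1,336 = 2,218.
Proportional shares: Harbor Recovery 2,970.87; Granite Youth 767.09; Winslow Housing 5,662.04.
Rounded to nearest $25: Harbor Recovery $2,975; Granite Youth $775; Winslow Housing $5,650. Sum = $9,400.
Rounded total matches; no reconciliation needed.

Harbor Recovery: $2,975; Granite Youth: $775; Winslow Housing: $5,650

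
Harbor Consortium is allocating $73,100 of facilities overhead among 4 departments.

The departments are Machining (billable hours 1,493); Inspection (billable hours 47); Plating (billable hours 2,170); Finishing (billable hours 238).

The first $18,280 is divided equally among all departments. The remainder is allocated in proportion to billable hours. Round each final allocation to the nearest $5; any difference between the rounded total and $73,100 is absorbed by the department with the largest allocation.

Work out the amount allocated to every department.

$18,280 shared equally gives $4,570 per department.
Remainder $54,820 by billable hours (total 3,948): Machining 20,731.07 → $20,730; Inspection 652.62 → $655; Plating 30,131.56 → $30,130; Finishing 3,304.75 → $3,305.
Totals: Machining $4,570 + $20,730 = $25,300; Inspection $4,570 + $655 = $5,225; Plating $4,570 + $30,130 = $34,700; Finishing $4,570 + $3,305 = $7,875.

Machining: $25,300 | Inspection: $5,225 | Plating: $34,700 | Finishing: $7,875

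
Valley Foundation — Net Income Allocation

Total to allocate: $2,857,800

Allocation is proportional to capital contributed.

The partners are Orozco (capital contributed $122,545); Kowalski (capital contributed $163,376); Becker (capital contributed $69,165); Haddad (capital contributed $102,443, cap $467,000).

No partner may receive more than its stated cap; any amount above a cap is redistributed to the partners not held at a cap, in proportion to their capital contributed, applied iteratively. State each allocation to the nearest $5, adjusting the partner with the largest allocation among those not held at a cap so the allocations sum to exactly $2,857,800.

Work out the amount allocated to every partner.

Orozco: $825,100 · Kowalski: $1,100,010 · Becker: $465,690 · Haddad: $467,000

Total capital contributed = 457,529.
Unconstrained shares: Orozco 765,435.85; Kowalski 1,020,472.87; Becker 432,015.76; Haddad 639,875.52.
Held at cap: Haddad ($467,000); balance $2,390,800 reallocated over remaining capital contributed 355,086.
Redistributed shares: Orozco 825,097.54 → $825,100; Kowalski 1,100,013.35 → $1,100,015; Becker 465,689.11 → $465,690.
Rounding difference −$5 applied to Kowalski → $1,100,010.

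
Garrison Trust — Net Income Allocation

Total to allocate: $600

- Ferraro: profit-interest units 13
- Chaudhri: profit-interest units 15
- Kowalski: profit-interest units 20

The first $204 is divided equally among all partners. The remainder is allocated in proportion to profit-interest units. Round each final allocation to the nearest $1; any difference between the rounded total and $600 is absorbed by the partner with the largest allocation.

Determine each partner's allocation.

$204 shared equally gives $68 per partner.
Remainder $396 by profit-interest units (total 48): Ferraro 107.25 → $107; Chaudhri 123.75 → $124; Kowalski 165.00 → $165.
Totals: Ferraro $68 + $107 = $175; Chaudhri $68 + $124 = $192; Kowalski $68 + $165 = $233.

Ferraro: $175; Chaudhri: $192; Kowalski: $233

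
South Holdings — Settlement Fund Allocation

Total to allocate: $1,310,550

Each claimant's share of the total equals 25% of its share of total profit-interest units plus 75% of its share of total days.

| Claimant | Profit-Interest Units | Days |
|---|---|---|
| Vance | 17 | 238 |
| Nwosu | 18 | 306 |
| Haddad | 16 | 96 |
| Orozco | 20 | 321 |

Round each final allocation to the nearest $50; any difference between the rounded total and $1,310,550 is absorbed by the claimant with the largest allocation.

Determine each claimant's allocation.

Vance: $321,900 | Nwosu: $396,050 | Haddad: $172,000 | Orozco: $420,600

Totals — profit-interest units 71, days 961.
Blended shares (25% profit-interest units + 75% days): Vance 0.2456; Nwosu 0.3022; Haddad 0.1313; Orozco 0.3209.
Unrounded shares: Vance 321,875.24; Nwosu 396,040.37; Haddad 172,022.77; Orozco 420,611.62.
At nearest $50: Vance $321,900; Nwosu $396,050; Haddad $172,000; Orozco $420,600. Sum = $1,310,550.
Sum already equals the total — no adjustment.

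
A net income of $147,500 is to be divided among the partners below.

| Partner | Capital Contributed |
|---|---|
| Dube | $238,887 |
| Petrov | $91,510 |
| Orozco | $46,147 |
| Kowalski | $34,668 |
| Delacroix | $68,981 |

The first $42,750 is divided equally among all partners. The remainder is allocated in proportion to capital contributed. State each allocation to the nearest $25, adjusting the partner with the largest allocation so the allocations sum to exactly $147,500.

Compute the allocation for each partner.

Dube: $60,650 | Petrov: $28,500 | Orozco: $18,625 | Kowalski: $16,125 | Delacroix: $23,600

Equal tier: $42,750 ÷ 5 = $8,550 apiece.
Remainder $104,750 by capital contributed (total 480,193): Dube 52,111.16 → $52,100; Petrov 19,962.12 → $19,950; Orozco 10,066.57 → $10,075; Kowalski 7,562.53 → $7,575; Delacroix 15,047.62 → $15,050.
Totals: Dube $8,550 + $52,100 = $60,650; Petrov $8,550 + $19,950 = $28,500; Orozco $8,550 + $10,075 = $18,625; Kowalski $8,550 + $7,575 = $16,125; Delacroix $8,550 + $15,050 = $23,600.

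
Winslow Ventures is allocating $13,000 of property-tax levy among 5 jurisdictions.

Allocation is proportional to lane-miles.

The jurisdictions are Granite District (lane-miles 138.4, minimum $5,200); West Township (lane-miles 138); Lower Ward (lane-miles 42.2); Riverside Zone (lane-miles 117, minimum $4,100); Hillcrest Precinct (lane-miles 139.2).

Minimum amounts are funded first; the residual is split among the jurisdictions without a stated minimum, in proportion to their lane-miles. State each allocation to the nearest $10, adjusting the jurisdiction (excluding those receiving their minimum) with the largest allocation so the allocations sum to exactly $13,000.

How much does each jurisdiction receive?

Guaranteed amounts: Granite District $5,200; Riverside Zone $4,100. Balance $3,700.
Balance split over remaining lane-miles 319.4: West Township 1,598.62 → $1,600; Lower Ward 488.85 → $490; Hillcrest Precinct 1,612.52 → $1,610.

Granite District: $5,200; West Township: $1,600; Lower Ward: $490; Riverside Zone: $4,100; Hillcrest Precinct: $1,610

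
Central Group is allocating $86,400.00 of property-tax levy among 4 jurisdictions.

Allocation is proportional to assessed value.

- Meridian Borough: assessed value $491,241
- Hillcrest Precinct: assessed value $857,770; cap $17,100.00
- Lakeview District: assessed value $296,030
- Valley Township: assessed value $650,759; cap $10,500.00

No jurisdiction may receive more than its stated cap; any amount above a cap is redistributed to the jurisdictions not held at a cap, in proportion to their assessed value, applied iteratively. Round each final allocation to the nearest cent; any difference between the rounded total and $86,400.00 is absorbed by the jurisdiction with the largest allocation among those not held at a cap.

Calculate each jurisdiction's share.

Meridian Borough: $36,690.00 | Hillcrest Precinct: $17,100.00 | Lakeview District: $22,110.00 | Valley Township: $10,500.00

Combined assessed value = 2,295,800.
Unconstrained shares: Meridian Borough 18,487.3344; Hillcrest Precinct 32,281.2649; Lakeview District 11,140.7753; Valley Township 24,490.6253.
Capped: Hillcrest Precinct ($17,100.00), Valley Township ($10,500.00); residual $58,800.00 reallocated over remaining assessed value 787,271.
Remaining shares: Meridian Borough 36,689.9972 → $36,690.00; Lakeview District 22,110.0028 → $22,110.00.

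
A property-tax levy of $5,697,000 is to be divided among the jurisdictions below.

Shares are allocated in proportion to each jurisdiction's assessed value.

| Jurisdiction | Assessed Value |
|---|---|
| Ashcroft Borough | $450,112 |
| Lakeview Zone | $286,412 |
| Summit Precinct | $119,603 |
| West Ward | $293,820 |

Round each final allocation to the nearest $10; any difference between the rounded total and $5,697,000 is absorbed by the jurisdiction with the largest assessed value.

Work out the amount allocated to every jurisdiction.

Ashcroft Borough: $2,229,910; Lakeview Zone: $1,418,930; Summit Precinct: $592,530; West Ward: $1,455,630

Assessed value total: 1,149,947.
Pro-rata amounts: Ashcroft Borough 450,112/1,149,947 × $5,697,000 = 2,229,918.48; Lakeview Zone 286,412/1,149,947 × $5,697,000 = 1,418,925.54; Summit Precinct 119,603/1,149,947 × $5,697,000 = 592,530.17; West Ward 293,820/1,149,947 × $5,697,000 = 1,455,625.82.
Rounded to nearest $10: Ashcroft Borough $2,229,920; Lakeview Zone $1,418,930; Summit Precinct $592,530; West Ward $1,455,630. Sum = $5,697,010.
Difference $5,697,000 − $5,697,010 = −$10 applied to largest assessed value (Ashcroft Borough): Ashcroft Borough becomes $2,229,910.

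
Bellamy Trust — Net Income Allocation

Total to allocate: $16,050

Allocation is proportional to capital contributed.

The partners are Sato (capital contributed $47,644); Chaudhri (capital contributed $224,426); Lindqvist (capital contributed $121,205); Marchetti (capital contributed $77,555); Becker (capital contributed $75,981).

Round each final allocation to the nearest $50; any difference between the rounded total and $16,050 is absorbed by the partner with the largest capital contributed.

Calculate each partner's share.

Sum of capital contributed: 546,811.
Raw shares: Sato 47,644/546,811 × $16,050 = 1,398.45; Chaudhri 224,426/546,811 × $16,050 = 6,587.35; Lindqvist 121,205/546,811 × $16,050 = 3,557.61; Marchetti 77,555/546,811 × $16,050 = 2,276.39; Becker 75,981/546,811 × $16,050 = 2,230.19.
After rounding ($50): Sato $1,400; Chaudhri $6,600; Lindqvist $3,550; Marchetti $2,300; Becker $2,250. Sum = $16,100.
Difference $16,050 − $16,100 = −$50 applied to largest capital contributed (Chaudhri): Chaudhri becomes $6,550.

Sato: $1,400; Chaudhri: $6,550; Lindqvist: $3,550; Marchetti: $2,300; Becker: $2,250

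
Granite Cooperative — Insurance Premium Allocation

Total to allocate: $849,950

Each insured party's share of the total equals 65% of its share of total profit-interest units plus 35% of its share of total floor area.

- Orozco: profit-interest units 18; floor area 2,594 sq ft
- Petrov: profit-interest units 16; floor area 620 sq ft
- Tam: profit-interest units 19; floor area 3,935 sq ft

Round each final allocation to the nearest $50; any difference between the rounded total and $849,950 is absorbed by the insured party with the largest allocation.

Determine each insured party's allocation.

Profit-interest units total 53; floor area total 7,149.
Composite weights (65% profit-interest units + 35% floor area): Orozco 0.3478; Petrov 0.2266; Tam 0.4257.
Unrounded shares: Orozco 295,571.39; Petrov 192,581.94; Tam 361,796.68.
After rounding ($50): Orozco $295,550; Petrov $192,600; Tam $361,800. Sum = $849,950.
No rounding difference to absorb.

Orozco: $295,550 | Petrov: $192,600 | Tam: $361,800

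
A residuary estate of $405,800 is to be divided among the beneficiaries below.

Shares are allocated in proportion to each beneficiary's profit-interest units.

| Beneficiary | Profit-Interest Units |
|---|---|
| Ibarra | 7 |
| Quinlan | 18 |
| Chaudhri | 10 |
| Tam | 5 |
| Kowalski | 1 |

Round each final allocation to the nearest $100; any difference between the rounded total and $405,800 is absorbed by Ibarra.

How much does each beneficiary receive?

Profit-interest units total: 41.
Raw shares: Ibarra 7/41 × $405,800 = 69,282.93; Quinlan 18/41 × $405,800 = 178,156.10; Chaudhri 10/41 × $405,800 = 98,975.61; Tam 5/41 × $405,800 = 49,487.80; Kowalski 1/41 × $405,800 = 9,897.56.
After rounding ($100): Ibarra $69,300; Quinlan $178,200; Chaudhri $99,000; Tam $49,500; Kowalski $9,900. Sum = $405,900.
Difference $405,800 − $405,900 = −$100 applied to Ibarra: Ibarra becomes $69,200.

Ibarra: $69,200 | Quinlan: $178,200 | Chaudhri: $99,000 | Tam: $49,500 | Kowalski: $9,900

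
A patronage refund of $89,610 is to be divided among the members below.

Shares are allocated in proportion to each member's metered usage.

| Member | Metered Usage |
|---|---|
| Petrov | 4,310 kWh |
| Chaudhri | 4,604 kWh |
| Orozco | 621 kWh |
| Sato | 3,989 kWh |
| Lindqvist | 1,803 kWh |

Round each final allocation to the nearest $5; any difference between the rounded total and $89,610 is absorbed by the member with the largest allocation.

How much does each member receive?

Sum of metered usage: 15,327.
Unrounded shares: Petrov 4,310/15,327 × $89,610 = 25,198.61; Chaudhri 4,604/15,327 × $89,610 = 26,917.49; Orozco 621/15,327 × $89,610 = 3,630.70; Sato 3,989/15,327 × $89,610 = 23,321.87; Lindqvist 1,803/15,327 × $89,610 = 10,541.32.
At nearest $5: Petrov $25,200; Chaudhri $26,915; Orozco $3,630; Sato $23,320; Lindqvist $10,540. Sum = $89,605.
Difference $89,610 − $89,605 = +$5 applied to largest allocation (Chaudhri): Chaudhri becomes $26,920.

Petrov: $25,200; Chaudhri: $26,920; Orozco: $3,630; Sato: $23,320; Lindqvist: $10,540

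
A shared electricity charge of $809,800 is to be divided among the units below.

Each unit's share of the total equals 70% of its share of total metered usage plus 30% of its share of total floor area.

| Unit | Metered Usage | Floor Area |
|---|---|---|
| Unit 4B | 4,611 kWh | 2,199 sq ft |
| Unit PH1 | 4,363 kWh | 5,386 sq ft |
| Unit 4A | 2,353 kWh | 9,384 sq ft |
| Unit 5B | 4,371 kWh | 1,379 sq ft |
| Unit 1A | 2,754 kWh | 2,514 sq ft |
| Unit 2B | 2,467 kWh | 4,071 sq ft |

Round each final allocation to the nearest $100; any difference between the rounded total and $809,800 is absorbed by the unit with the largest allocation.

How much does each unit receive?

Unit 4B: $146,400 · Unit PH1: $170,700 · Unit 4A: $155,200 · Unit 5B: $131,900 · Unit 1A: $99,100 · Unit 2B: $106,500

Totals — metered usage 20,919, floor area 24,933.
Blended shares (70% metered usage + 30% floor area): Unit 4B 0.1808; Unit PH1 0.2108; Unit 4A 0.1916; Unit 5B 0.1629; Unit 1A 0.1224; Unit 2B 0.1315.
Unrounded shares: Unit 4B 146,374.63; Unit PH1 170,707.57; Unit 4A 155,196.25; Unit 5B 131,881.30; Unit 1A 99,123.18; Unit 2B 106,517.06.
At nearest $100: Unit 4B $146,400; Unit PH1 $170,700; Unit 4A $155,200; Unit 5B $131,900; Unit 1A $99,100; Unit 2B $106,500. Sum = $809,800.
Sum already equals the total — no adjustment.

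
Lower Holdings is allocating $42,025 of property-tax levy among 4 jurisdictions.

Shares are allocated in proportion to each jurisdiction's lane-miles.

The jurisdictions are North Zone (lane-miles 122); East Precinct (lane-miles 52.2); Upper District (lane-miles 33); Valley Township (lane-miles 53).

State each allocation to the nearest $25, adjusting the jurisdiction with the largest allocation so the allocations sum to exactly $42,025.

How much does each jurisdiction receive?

Combined lane-miles = 260.2.
Unrounded shares: North Zone 122/260.2 × $42,025 = 19,704.27; East Precinct 52.2/260.2 × $42,025 = 8,430.84; Upper District 33/260.2 × $42,025 = 5,329.84; Valley Township 53/260.2 × $42,025 = 8,560.05.
At nearest $25: North Zone $19,700; East Precinct $8,425; Upper District $5,325; Valley Township $8,550. Sum = $42,000.
Difference $42,025 − $42,000 = +$25 applied to largest allocation (North Zone): North Zone becomes $19,725.

North Zone: $19,725 · East Precinct: $8,425 · Upper District: $5,325 · Valley Township: $8,550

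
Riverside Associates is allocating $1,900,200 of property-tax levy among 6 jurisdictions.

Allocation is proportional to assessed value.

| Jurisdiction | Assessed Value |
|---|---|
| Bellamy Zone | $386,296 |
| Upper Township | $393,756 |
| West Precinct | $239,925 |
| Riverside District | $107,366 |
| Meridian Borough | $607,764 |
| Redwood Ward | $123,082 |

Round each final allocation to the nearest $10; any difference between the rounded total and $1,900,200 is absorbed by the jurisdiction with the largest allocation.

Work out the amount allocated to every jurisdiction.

Bellamy Zone: $395,030 · Upper Township: $402,660 · West Precinct: $245,350 · Riverside District: $109,790 · Meridian Borough: $621,510 · Redwood Ward: $125,860

Sum of assessed value: 1,858,189.
Raw shares: Bellamy Zone 386,296/1,858,189 × $1,900,200 = 395,029.60; Upper Township 393,756/1,858,189 × $1,900,200 = 402,658.26; West Precinct 239,925/1,858,189 × $1,900,200 = 245,349.36; Riverside District 107,366/1,858,189 × $1,900,200 = 109,793.39; Meridian Borough 607,764/1,858,189 × $1,900,200 = 621,504.68; Redwood Ward 123,082/1,858,189 × $1,900,200 = 125,864.71.
After rounding ($10): Bellamy Zone $395,030; Upper Township $402,660; West Precinct $245,350; Riverside District $109,790; Meridian Borough $621,500; Redwood Ward $125,860. Sum = $1,900,190.
Difference $1,900,200 − $1,900,190 = +$10 applied to largest allocation (Meridian Borough): Meridian Borough becomes $621,510.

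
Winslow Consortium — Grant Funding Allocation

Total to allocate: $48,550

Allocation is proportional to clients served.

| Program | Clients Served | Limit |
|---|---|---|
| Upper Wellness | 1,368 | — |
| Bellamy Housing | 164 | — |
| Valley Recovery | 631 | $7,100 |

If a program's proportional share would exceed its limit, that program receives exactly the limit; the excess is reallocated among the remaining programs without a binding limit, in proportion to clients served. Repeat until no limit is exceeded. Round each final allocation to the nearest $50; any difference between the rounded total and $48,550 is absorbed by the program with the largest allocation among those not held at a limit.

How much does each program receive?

Upper Wellness: $37,000; Bellamy Housing: $4,450; Valley Recovery: $7,100

Sum of clients served: 2,163.
Unconstrained shares: Upper Wellness 30,705.69; Bellamy Housing 3,681.09; Valley Recovery 14,163.22.
Cap binds for Valley Recovery ($7,100); balance $41,450 reallocated over remaining clients served 1,532.
Remaining shares: Upper Wellness 37,012.79 → $37,000; Bellamy Housing 4,437.21 → $4,450.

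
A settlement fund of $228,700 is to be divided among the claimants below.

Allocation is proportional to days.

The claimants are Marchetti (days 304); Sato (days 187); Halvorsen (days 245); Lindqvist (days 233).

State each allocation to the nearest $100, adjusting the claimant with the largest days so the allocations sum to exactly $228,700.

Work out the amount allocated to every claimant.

Marchetti: $71,800 · Sato: $44,100 · Halvorsen: $57,800 · Lindqvist: $55,000

Sum of days: 969.
Raw shares: Marchetti 304/969 × $228,700 = 71,749.02; Sato 187/969 × $228,700 = 44,135.09; Halvorsen 245/969 × $228,700 = 57,824.05; Lindqvist 233/969 × $228,700 = 54,991.85.
At nearest $100: Marchetti $71,700; Sato $44,100; Halvorsen $57,800; Lindqvist $55,000. Sum = $228,600.
Difference $228,700 − $228,600 = +$100 applied to largest days (Marchetti): Marchetti becomes $71,800.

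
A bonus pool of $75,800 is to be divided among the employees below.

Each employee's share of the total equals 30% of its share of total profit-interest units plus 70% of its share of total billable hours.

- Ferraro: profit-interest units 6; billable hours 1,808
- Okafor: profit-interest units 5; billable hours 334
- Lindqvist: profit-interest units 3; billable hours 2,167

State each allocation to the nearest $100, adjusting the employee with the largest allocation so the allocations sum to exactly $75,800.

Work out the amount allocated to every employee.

Totals — profit-interest units 14, billable hours 4,309.
Combined weights (30% profit-interest units + 70% billable hours): Ferraro 0.4223; Okafor 0.1614; Lindqvist 0.4163.
Pro-rata amounts: Ferraro 32,009.00; Okafor 12,234.23; Lindqvist 31,556.78.
At nearest $100: Ferraro $32,000; Okafor $12,200; Lindqvist $31,600. Sum = $75,800.
Sum already equals the total — no adjustment.

Ferraro: $32,000 · Okafor: $12,200 · Lindqvist: $31,600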